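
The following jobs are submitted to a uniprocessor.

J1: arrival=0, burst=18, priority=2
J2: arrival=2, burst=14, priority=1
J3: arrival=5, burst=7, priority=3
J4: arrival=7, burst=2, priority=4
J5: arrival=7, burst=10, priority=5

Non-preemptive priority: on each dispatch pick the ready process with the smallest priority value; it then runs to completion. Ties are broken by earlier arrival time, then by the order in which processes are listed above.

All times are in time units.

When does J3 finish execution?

Timeline: | J1 0-18 | J2 18-32 | J3 32-39 | J4 39-41 | J5 41-51 |
Completion: J1=18  J2=32  J3=39  J4=41  J5=51

39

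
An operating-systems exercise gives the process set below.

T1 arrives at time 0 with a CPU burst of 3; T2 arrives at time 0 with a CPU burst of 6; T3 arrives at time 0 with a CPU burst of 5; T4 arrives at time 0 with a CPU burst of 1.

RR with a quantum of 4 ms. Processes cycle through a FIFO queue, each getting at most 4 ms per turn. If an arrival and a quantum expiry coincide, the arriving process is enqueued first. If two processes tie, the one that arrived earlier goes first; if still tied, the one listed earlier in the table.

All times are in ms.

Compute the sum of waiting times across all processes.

29

Gantt: | T1 0-3 | T2 3-7 | T3 7-11 | T4 11-12 | T2 12-14 | T3 14-15 |
Completion: T1=3  T2=14  T3=15  T4=12
Turnaround (C−A): T1=3  T2=14  T3=15  T4=12
Waiting = turnaround − burst: T1=0, T2=8, T3=10, T4=11
Total waiting = 0 + 8 + 10 + 11 = 29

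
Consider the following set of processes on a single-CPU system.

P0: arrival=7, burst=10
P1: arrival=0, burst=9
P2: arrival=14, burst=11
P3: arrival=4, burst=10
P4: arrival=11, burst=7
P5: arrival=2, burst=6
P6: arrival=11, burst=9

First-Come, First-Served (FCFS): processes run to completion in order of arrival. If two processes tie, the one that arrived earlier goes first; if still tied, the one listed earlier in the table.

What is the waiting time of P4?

24

Schedule: | P1 0-9 | P5 9-15 | P3 15-25 | P0 25-35 | P4 35-42 | P6 42-51 | P2 51-62 |
Completion: P0=35  P1=9  P2=62  P3=25  P4=42  P5=15  P6=51
Waiting(P4) = turnaround − burst = 31 − 7 = 24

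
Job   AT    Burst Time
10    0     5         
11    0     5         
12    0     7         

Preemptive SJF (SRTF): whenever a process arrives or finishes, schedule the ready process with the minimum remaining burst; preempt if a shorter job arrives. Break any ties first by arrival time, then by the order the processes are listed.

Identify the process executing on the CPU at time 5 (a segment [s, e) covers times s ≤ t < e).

Timeline: | 10 0-5 | 11 5-10 | 12 10-17 |
Completion: 10=5  11=10  12=17
Turnaround (C−A): 10=5  11=10  12=17

11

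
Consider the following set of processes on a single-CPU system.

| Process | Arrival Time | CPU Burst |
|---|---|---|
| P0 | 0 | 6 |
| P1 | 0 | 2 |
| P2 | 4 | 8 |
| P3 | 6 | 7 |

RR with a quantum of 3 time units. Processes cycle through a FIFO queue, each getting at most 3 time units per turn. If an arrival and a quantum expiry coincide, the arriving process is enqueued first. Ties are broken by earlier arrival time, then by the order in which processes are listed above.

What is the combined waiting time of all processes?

25

Schedule: | P0 0-3 | P1 3-5 | P0 5-8 | P2 8-11 | P3 11-14 | P2 14-17 | P3 17-20 | P2 20-22 | P3 22-23 |
Completion: P0=8  P1=5  P2=22  P3=23
Turnaround (C−A): P0=8  P1=5  P2=18  P3=17
Waiting = turnaround − burst: P0=2, P1=3, P2=10, P3=10
Total waiting = 2 + 3 + 10 + 10 = 25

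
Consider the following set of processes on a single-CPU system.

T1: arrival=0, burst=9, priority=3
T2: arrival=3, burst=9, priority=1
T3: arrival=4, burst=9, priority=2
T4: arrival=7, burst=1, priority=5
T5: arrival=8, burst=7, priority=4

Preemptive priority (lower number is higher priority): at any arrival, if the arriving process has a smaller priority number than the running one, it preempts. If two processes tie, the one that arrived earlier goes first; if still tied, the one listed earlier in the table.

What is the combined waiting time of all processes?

72

Schedule: | T1 0-3 | T2 3-12 | T3 12-21 | T1 21-27 | T5 27-34 | T4 34-35 |
Completion: T1=27  T2=12  T3=21  T4=35  T5=34
Waiting = turnaround − burst: T1=18, T2=0, T3=8, T4=27, T5=19
Total waiting = 18 + 0 + 8 + 27 + 19 = 72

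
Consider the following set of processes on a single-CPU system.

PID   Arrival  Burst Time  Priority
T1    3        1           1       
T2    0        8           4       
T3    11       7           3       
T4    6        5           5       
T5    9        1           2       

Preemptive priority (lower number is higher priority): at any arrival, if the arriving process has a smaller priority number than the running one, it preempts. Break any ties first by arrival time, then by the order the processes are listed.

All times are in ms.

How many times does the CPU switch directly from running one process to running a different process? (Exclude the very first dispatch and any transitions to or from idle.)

6

Timeline: | T2 0-3 | T1 3-4 | T2 4-9 | T5 9-10 | T4 10-11 | T3 11-18 | T4 18-22 |
Completion: T1=4  T2=9  T3=18  T4=22  T5=10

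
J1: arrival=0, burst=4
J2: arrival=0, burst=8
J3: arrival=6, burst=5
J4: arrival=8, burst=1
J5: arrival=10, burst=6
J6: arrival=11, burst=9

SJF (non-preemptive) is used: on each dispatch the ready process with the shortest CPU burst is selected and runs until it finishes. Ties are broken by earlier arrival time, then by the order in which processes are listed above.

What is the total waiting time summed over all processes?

Schedule: | J1 0-4 | J2 4-12 | J4 12-13 | J3 13-18 | J5 18-24 | J6 24-33 |
Completion: J1=4  J2=12  J3=18  J4=13  J5=24  J6=33
Turnaround (C−A): J1=4  J2=12  J3=12  J4=5  J5=14  J6=22
Waiting = turnaround − burst: J1=0, J2=4, J3=7, J4=4, J5=8, J6=13
Total waiting = 0 + 4 + 7 + 4 + 8 + 13 = 36

36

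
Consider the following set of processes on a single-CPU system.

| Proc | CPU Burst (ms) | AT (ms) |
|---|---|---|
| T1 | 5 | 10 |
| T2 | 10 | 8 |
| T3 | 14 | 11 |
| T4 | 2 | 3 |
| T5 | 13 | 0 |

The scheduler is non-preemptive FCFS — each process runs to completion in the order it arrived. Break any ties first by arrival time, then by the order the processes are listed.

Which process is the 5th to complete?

Schedule: | T5 0-13 | T4 13-15 | T2 15-25 | T1 25-30 | T3 30-44 |
Completion: T1=30  T2=25  T3=44  T4=15  T5=13
Turnaround (C−A): T1=20  T2=17  T3=33  T4=12  T5=13
Finish order: T5 → T4 → T2 → T1 → T3

T3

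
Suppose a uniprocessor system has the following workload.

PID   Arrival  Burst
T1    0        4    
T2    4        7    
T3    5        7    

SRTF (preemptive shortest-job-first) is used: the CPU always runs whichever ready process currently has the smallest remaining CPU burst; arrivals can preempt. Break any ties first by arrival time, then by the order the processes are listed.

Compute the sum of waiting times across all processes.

6

Gantt: | T1 0-4 | T2 4-11 | T3 11-18 |
Completion: T1=4  T2=11  T3=18
Turnaround (C−A): T1=4  T2=7  T3=13
Waiting = turnaround − burst: T1=0, T2=0, T3=6
Total waiting = 0 + 0 + 6 = 6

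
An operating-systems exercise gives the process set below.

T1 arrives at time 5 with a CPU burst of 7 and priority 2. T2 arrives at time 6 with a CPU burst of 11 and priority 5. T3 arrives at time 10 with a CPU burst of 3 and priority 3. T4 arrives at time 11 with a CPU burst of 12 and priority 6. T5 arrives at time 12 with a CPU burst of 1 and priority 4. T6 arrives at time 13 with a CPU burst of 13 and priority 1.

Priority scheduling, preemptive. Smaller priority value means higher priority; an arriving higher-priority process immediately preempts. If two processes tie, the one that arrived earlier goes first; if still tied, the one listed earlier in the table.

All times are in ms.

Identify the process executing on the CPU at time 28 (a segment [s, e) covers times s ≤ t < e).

T5

Gantt: | idle 0-5 | T1 5-12 | T3 12-13 | T6 13-26 | T3 26-28 | T5 28-29 | T2 29-40 | T4 40-52 |
Completion: T1=12  T2=40  T3=28  T4=52  T5=29  T6=26
Turnaround (C−A): T1=7  T2=34  T3=18  T4=41  T5=17  T6=13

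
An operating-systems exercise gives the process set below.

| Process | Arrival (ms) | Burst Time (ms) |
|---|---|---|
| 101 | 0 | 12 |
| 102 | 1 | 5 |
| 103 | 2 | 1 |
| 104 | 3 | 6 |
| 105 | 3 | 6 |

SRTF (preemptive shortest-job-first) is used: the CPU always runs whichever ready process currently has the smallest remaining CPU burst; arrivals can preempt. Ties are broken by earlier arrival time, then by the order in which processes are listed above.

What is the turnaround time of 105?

16

Schedule: | 101 0-1 | 102 1-2 | 103 2-3 | 102 3-7 | 104 7-13 | 105 13-19 | 101 19-30 |
Completion: 101=30  102=7  103=3  104=13  105=19
Turnaround (C−A): 101=30  102=6  103=1  104=10  105=16
Turnaround(105) = completion − arrival = 19 − 3 = 16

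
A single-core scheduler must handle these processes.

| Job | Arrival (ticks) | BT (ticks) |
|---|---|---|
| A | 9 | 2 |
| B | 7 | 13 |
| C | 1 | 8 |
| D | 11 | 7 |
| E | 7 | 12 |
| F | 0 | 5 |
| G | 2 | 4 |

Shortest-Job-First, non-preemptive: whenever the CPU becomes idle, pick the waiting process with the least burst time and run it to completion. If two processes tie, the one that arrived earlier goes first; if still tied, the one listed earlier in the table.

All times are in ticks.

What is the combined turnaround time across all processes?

Schedule: | F 0-5 | G 5-9 | A 9-11 | D 11-18 | C 18-26 | E 26-38 | B 38-51 |
Completion: A=11  B=51  C=26  D=18  E=38  F=5  G=9
Turnaround (C−A): A=2  B=44  C=25  D=7  E=31  F=5  G=7
Turnaround = completion − arrival: A=2, B=44, C=25, D=7, E=31, F=5, G=7
Total turnaround = 2 + 44 + 25 + 7 + 31 + 5 + 7 = 121

121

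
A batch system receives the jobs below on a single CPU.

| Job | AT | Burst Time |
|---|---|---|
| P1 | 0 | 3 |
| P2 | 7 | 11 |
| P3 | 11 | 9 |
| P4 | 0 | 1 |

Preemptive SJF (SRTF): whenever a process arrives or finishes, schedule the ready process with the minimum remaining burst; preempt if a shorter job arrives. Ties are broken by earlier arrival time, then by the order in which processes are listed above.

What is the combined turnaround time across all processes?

Gantt: | P4 0-1 | P1 1-4 | idle 4-7 | P2 7-18 | P3 18-27 |
Completion: P1=4  P2=18  P3=27  P4=1
Turnaround = completion − arrival: P1=4, P2=11, P3=16, P4=1
Total turnaround = 4 + 11 + 16 + 1 = 32

32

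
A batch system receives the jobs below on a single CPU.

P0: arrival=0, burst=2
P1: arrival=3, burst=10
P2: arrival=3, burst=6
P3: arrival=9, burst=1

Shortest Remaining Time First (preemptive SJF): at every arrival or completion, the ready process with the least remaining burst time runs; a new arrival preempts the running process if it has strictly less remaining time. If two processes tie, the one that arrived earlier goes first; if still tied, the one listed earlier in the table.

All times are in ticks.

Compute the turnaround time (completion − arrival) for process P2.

6

Timeline: | P0 0-2 | idle 2-3 | P2 3-9 | P3 9-10 | P1 10-20 |
Completion: P0=2  P1=20  P2=9  P3=10
Turnaround(P2) = completion − arrival = 9 − 3 = 6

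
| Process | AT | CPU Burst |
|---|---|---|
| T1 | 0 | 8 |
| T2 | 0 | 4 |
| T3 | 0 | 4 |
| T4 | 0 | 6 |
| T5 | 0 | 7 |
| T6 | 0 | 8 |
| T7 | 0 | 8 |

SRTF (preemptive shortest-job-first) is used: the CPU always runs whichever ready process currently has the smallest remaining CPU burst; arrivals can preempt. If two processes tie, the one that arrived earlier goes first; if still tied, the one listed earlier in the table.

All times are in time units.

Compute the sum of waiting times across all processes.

113

Schedule: | T2 0-4 | T3 4-8 | T4 8-14 | T5 14-21 | T1 21-29 | T6 29-37 | T7 37-45 |
Completion: T1=29  T2=4  T3=8  T4=14  T5=21  T6=37  T7=45
Turnaround (C−A): T1=29  T2=4  T3=8  T4=14  T5=21  T6=37  T7=45
Waiting = turnaround − burst: T1=21, T2=0, T3=4, T4=8, T5=14, T6=29, T7=37
Total waiting = 21 + 0 + 4 + 8 + 14 + 29 + 37 = 113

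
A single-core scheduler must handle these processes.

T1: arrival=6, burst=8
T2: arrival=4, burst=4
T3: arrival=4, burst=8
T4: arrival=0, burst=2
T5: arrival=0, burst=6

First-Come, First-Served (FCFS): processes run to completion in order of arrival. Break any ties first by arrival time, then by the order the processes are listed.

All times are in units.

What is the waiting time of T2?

4

Timeline: | T4 0-2 | T5 2-8 | T2 8-12 | T3 12-20 | T1 20-28 |
Completion: T1=28  T2=12  T3=20  T4=2  T5=8
Turnaround (C−A): T1=22  T2=8  T3=16  T4=2  T5=8
Waiting(T2) = turnaround − burst = 8 − 4 = 4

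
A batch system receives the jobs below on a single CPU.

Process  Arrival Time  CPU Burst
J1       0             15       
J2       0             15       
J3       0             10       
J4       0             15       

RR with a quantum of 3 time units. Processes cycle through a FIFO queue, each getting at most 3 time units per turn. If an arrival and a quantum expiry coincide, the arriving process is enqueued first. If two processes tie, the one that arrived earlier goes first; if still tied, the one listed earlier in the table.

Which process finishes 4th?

Schedule: | J1 0-3 | J2 3-6 | J3 6-9 | J4 9-12 | J1 12-15 | J2 15-18 | J3 18-21 | J4 21-24 | J1 24-27 | J2 27-30 | J3 30-33 | J4 33-36 | J1 36-39 | J2 39-42 | J3 42-43 | J4 43-46 | J1 46-49 | J2 49-52 | J4 52-55 |
Completion: J1=49  J2=52  J3=43  J4=55
Turnaround (C−A): J1=49  J2=52  J3=43  J4=55
Finish order: J3 → J1 → J2 → J4

J4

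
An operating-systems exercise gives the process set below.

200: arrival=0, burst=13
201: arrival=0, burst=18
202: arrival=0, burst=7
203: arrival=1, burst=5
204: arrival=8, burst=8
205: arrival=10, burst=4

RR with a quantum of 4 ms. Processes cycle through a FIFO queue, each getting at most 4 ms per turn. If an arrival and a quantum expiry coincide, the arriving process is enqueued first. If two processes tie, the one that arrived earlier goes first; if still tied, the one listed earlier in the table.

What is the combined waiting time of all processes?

Gantt: | 200 0-4 | 201 4-8 | 202 8-12 | 203 12-16 | 200 16-20 | 204 20-24 | 201 24-28 | 205 28-32 | 202 32-35 | 203 35-36 | 200 36-40 | 204 40-44 | 201 44-48 | 200 48-49 | 201 49-55 |
Completion: 200=49  201=55  202=35  203=36  204=44  205=32
Waiting = turnaround − burst: 200=36, 201=37, 202=28, 203=30, 204=28, 205=18
Total waiting = 36 + 37 + 28 + 30 + 28 + 18 = 177

177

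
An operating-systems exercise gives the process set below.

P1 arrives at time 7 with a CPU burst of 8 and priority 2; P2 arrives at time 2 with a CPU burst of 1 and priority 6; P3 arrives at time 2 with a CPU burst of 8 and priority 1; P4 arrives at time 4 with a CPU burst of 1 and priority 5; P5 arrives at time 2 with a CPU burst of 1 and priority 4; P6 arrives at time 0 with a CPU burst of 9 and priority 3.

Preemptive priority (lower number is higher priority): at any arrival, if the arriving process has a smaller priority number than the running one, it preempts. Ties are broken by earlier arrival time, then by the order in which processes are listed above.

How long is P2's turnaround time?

26

Gantt: | P6 0-2 | P3 2-10 | P1 10-18 | P6 18-25 | P5 25-26 | P4 26-27 | P2 27-28 |
Completion: P1=18  P2=28  P3=10  P4=27  P5=26  P6=25
Turnaround (C−A): P1=11  P2=26  P3=8  P4=23  P5=24  P6=25
Turnaround(P2) = completion − arrival = 28 − 2 = 26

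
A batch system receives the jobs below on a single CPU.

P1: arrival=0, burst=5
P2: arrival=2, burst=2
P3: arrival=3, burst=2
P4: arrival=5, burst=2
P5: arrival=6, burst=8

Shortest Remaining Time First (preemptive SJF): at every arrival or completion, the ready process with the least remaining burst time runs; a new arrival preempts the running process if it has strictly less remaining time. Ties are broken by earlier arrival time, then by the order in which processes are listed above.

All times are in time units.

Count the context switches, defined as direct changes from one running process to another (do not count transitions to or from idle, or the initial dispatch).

5

Schedule: | P1 0-2 | P2 2-4 | P3 4-6 | P4 6-8 | P1 8-11 | P5 11-19 |
Completion: P1=11  P2=4  P3=6  P4=8  P5=19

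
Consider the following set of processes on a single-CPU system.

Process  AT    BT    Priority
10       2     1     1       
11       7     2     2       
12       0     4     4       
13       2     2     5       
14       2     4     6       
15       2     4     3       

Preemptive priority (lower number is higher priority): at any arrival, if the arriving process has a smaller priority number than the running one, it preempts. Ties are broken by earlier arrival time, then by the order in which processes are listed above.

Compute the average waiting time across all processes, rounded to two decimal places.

Timeline: | 12 0-2 | 10 2-3 | 15 3-7 | 11 7-9 | 12 9-11 | 13 11-13 | 14 13-17 |
Completion: 10=3  11=9  12=11  13=13  14=17  15=7
Turnaround (C−A): 10=1  11=2  12=11  13=11  14=15  15=5
Waiting times: 10=0, 11=0, 12=7, 13=9, 14=11, 15=1
Average waiting = (0+0+7+9+11+1) / 6 = 28/6 = 4.67

4.67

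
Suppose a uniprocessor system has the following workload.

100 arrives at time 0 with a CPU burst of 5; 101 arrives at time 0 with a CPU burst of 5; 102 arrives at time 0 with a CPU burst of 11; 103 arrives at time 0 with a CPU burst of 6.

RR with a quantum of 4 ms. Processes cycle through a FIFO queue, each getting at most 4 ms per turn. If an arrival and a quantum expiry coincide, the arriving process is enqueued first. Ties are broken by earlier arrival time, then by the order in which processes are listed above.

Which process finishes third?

Schedule: | 100 0-4 | 101 4-8 | 102 8-12 | 103 12-16 | 100 16-17 | 101 17-18 | 102 18-22 | 103 22-24 | 102 24-27 |
Completion: 100=17  101=18  102=27  103=24
Turnaround (C−A): 100=17  101=18  102=27  103=24
Finish order: 100 → 101 → 103 → 102

103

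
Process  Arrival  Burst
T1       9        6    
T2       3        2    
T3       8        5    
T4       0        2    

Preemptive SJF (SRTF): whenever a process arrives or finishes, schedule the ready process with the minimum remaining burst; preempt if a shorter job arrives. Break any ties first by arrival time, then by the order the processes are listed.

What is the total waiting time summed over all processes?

Gantt: | T4 0-2 | idle 2-3 | T2 3-5 | idle 5-8 | T3 8-13 | T1 13-19 |
Completion: T1=19  T2=5  T3=13  T4=2
Waiting = turnaround − burst: T1=4, T2=0, T3=0, T4=0
Total waiting = 4 + 0 + 0 + 0 = 4

4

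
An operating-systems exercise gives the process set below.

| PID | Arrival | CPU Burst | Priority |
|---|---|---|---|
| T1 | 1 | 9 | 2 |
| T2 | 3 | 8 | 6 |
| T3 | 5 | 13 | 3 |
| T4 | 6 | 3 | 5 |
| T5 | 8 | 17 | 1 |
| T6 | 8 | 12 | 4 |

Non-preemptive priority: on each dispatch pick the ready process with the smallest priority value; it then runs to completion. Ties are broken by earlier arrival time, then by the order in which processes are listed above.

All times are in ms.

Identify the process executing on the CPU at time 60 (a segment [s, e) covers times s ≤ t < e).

Gantt: | idle 0-1 | T1 1-10 | T5 10-27 | T3 27-40 | T6 40-52 | T4 52-55 | T2 55-63 |
Completion: T1=10  T2=63  T3=40  T4=55  T5=27  T6=52

T2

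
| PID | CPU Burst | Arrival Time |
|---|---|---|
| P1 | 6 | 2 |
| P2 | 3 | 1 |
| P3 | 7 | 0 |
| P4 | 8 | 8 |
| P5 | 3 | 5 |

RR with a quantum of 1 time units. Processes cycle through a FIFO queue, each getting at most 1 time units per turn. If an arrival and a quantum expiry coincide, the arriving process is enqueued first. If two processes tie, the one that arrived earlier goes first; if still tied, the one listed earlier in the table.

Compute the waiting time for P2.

Gantt: | P3 0-1 | P2 1-2 | P3 2-3 | P1 3-4 | P2 4-5 | P3 5-6 | P1 6-7 | P5 7-8 | P2 8-9 | P3 9-10 | P1 10-11 | P4 11-12 | P5 12-13 | P3 13-14 | P1 14-15 | P4 15-16 | P5 16-17 | P3 17-18 | P1 18-19 | P4 19-20 | P3 20-21 | P1 21-22 | P4 22-27 |
Completion: P1=22  P2=9  P3=21  P4=27  P5=17
Turnaround (C−A): P1=20  P2=8  P3=21  P4=19  P5=12
Waiting(P2) = turnaround − burst = 8 − 3 = 5

5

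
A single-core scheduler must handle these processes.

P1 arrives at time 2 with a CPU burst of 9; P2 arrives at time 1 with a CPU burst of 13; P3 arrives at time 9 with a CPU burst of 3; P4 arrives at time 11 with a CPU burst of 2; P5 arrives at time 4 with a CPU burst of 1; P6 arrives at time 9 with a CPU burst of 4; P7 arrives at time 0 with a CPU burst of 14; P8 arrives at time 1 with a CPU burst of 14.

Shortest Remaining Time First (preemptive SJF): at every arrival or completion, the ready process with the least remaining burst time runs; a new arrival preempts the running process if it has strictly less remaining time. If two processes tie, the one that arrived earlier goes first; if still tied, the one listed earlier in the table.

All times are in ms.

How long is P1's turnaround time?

Schedule: | P7 0-2 | P1 2-4 | P5 4-5 | P1 5-12 | P4 12-14 | P3 14-17 | P6 17-21 | P7 21-33 | P2 33-46 | P8 46-60 |
Completion: P1=12  P2=46  P3=17  P4=14  P5=5  P6=21  P7=33  P8=60
Turnaround (C−A): P1=10  P2=45  P3=8  P4=3  P5=1  P6=12  P7=33  P8=59
Turnaround(P1) = completion − arrival = 12 − 2 = 10

10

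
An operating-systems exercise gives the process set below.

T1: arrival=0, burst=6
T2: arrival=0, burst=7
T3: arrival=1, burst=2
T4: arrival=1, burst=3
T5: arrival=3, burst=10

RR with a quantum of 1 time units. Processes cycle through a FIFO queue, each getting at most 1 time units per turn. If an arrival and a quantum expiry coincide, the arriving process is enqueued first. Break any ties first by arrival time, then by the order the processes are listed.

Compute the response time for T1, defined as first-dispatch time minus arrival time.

0

Schedule: | T1 0-1 | T2 1-2 | T3 2-3 | T4 3-4 | T1 4-5 | T2 5-6 | T5 6-7 | T3 7-8 | T4 8-9 | T1 9-10 | T2 10-11 | T5 11-12 | T4 12-13 | T1 13-14 | T2 14-15 | T5 15-16 | T1 16-17 | T2 17-18 | T5 18-19 | T1 19-20 | T2 20-21 | T5 21-22 | T2 22-23 | T5 23-28 |
Completion: T1=20  T2=23  T3=8  T4=13  T5=28
Response(T1) = first start − arrival = 0 − 0 = 0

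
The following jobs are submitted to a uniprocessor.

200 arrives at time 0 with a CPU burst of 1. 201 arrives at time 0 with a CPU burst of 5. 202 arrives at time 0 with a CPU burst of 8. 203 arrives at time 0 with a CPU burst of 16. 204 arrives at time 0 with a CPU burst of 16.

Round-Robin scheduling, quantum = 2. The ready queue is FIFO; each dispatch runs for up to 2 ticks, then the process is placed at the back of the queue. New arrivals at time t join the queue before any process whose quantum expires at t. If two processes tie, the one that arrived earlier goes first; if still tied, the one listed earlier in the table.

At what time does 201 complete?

Timeline: | 200 0-1 | 201 1-3 | 202 3-5 | 203 5-7 | 204 7-9 | 201 9-11 | 202 11-13 | 203 13-15 | 204 15-17 | 201 17-18 | 202 18-20 | 203 20-22 | 204 22-24 | 202 24-26 | 203 26-28 | 204 28-30 | 203 30-32 | 204 32-34 | 203 34-36 | 204 36-38 | 203 38-40 | 204 40-42 | 203 42-44 | 204 44-46 |
Completion: 200=1  201=18  202=26  203=44  204=46
Turnaround (C−A): 200=1  201=18  202=26  203=44  204=46

18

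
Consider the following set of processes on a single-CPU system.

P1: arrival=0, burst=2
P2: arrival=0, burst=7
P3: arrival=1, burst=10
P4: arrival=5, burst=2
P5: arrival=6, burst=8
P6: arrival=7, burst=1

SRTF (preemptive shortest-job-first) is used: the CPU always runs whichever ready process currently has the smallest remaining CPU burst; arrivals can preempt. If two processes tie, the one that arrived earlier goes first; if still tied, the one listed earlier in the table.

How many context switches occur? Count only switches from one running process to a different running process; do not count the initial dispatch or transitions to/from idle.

Gantt: | P1 0-2 | P2 2-5 | P4 5-7 | P6 7-8 | P2 8-12 | P5 12-20 | P3 20-30 |
Completion: P1=2  P2=12  P3=30  P4=7  P5=20  P6=8
Turnaround (C−A): P1=2  P2=12  P3=29  P4=2  P5=14  P6=1

6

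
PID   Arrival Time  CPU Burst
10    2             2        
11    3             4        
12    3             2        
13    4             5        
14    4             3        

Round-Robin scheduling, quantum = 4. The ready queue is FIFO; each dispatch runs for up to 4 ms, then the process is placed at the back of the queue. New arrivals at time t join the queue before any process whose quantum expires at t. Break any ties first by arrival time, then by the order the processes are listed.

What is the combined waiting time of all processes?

25

Schedule: | idle 0-2 | 10 2-4 | 11 4-8 | 12 8-10 | 13 10-14 | 14 14-17 | 13 17-18 |
Completion: 10=4  11=8  12=10  13=18  14=17
Waiting = turnaround − burst: 10=0, 11=1, 12=5, 13=9, 14=10
Total waiting = 0 + 1 + 5 + 9 + 10 = 25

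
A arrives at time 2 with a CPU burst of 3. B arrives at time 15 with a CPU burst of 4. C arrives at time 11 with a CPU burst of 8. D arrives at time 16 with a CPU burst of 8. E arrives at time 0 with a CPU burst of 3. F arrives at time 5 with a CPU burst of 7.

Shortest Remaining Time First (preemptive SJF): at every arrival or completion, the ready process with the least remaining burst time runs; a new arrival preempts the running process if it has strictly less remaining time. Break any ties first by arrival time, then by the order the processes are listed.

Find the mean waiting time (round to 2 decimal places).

2.83

Gantt: | E 0-3 | A 3-6 | F 6-13 | C 13-15 | B 15-19 | C 19-25 | D 25-33 |
Completion: A=6  B=19  C=25  D=33  E=3  F=13
Turnaround (C−A): A=4  B=4  C=14  D=17  E=3  F=8
Waiting times: A=1, B=0, C=6, D=9, E=0, F=1
Average waiting = (1+0+6+9+0+1) / 6 = 17/6 = 2.83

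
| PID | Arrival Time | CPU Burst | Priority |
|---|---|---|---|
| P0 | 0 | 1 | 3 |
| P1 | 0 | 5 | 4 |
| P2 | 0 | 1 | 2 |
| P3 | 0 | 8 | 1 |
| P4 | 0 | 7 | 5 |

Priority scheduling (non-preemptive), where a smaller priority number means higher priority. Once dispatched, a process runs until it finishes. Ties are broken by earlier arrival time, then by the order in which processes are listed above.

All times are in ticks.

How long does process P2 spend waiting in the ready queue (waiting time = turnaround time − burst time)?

Gantt: | P3 0-8 | P2 8-9 | P0 9-10 | P1 10-15 | P4 15-22 |
Completion: P0=10  P1=15  P2=9  P3=8  P4=22
Turnaround (C−A): P0=10  P1=15  P2=9  P3=8  P4=22
Waiting(P2) = turnaround − burst = 9 − 1 = 8

8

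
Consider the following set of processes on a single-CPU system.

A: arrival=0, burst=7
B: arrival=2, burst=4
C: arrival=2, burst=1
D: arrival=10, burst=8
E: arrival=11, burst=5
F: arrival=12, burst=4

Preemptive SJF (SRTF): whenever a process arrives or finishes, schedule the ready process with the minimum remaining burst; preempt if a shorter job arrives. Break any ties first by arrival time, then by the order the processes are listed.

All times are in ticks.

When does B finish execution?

7

Gantt: | A 0-2 | C 2-3 | B 3-7 | A 7-12 | F 12-16 | E 16-21 | D 21-29 |
Completion: A=12  B=7  C=3  D=29  E=21  F=16
Turnaround (C−A): A=12  B=5  C=1  D=19  E=10  F=4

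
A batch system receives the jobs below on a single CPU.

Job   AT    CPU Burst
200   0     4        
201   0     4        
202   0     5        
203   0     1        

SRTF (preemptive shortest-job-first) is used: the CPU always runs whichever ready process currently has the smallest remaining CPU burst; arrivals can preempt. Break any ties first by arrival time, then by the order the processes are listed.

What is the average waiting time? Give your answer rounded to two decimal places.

Timeline: | 203 0-1 | 200 1-5 | 201 5-9 | 202 9-14 |
Completion: 200=5  201=9  202=14  203=1
Turnaround (C−A): 200=5  201=9  202=14  203=1
Waiting times: 200=1, 201=5, 202=9, 203=0
Average waiting = (1+5+9+0) / 4 = 15/4 = 3.75

3.75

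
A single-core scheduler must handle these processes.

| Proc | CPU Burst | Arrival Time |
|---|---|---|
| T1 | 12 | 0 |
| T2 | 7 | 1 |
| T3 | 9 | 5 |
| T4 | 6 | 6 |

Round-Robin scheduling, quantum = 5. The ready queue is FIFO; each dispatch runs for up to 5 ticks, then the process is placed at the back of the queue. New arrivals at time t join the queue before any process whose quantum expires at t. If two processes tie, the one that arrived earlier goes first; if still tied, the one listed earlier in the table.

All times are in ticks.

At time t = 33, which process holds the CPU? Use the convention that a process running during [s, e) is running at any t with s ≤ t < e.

T4

Timeline: | T1 0-5 | T2 5-10 | T3 10-15 | T1 15-20 | T4 20-25 | T2 25-27 | T3 27-31 | T1 31-33 | T4 33-34 |
Completion: T1=33  T2=27  T3=31  T4=34
Turnaround (C−A): T1=33  T2=26  T3=26  T4=28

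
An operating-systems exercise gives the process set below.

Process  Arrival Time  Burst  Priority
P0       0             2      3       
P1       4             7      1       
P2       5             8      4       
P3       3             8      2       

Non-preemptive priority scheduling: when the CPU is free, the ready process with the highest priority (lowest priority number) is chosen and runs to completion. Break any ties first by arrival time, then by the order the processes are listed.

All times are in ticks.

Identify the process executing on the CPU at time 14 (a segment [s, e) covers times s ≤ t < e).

P1

Timeline: | P0 0-2 | idle 2-3 | P3 3-11 | P1 11-18 | P2 18-26 |
Completion: P0=2  P1=18  P2=26  P3=11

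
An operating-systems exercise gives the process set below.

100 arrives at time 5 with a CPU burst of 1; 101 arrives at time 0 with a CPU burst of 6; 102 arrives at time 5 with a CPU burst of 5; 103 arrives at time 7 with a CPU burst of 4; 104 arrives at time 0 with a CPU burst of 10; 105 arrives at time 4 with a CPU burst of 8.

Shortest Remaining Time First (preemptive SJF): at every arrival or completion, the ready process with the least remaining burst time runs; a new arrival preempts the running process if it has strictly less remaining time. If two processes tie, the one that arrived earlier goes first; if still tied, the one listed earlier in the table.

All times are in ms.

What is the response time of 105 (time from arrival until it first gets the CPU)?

12

Schedule: | 101 0-6 | 100 6-7 | 103 7-11 | 102 11-16 | 105 16-24 | 104 24-34 |
Completion: 100=7  101=6  102=16  103=11  104=34  105=24
Turnaround (C−A): 100=2  101=6  102=11  103=4  104=34  105=20
Response(105) = first start − arrival = 16 − 4 = 12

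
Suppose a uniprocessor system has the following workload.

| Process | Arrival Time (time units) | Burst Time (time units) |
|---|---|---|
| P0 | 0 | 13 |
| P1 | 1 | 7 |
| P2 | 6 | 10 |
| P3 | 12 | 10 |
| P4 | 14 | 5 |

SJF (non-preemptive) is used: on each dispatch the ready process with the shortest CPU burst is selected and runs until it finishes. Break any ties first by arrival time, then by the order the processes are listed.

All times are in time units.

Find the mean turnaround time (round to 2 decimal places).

Timeline: | P0 0-13 | P1 13-20 | P4 20-25 | P2 25-35 | P3 35-45 |
Completion: P0=13  P1=20  P2=35  P3=45  P4=25
Turnaround (C−A): P0=13  P1=19  P2=29  P3=33  P4=11
Turnaround times: P0=13, P1=19, P2=29, P3=33, P4=11
Average turnaround = (13+19+29+33+11) / 5 = 105/5 = 21.00

21.00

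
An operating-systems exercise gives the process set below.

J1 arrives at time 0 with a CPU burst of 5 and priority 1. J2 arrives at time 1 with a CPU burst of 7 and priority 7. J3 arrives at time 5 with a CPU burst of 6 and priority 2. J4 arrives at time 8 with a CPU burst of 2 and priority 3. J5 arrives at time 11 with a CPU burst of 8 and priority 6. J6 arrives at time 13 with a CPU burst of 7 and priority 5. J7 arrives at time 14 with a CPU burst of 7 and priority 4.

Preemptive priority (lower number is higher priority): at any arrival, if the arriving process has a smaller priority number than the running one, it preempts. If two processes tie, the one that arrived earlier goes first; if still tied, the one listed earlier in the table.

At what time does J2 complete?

42

Schedule: | J1 0-5 | J3 5-11 | J4 11-13 | J6 13-14 | J7 14-21 | J6 21-27 | J5 27-35 | J2 35-42 |
Completion: J1=5  J2=42  J3=11  J4=13  J5=35  J6=27  J7=21
Turnaround (C−A): J1=5  J2=41  J3=6  J4=5  J5=24  J6=14  J7=7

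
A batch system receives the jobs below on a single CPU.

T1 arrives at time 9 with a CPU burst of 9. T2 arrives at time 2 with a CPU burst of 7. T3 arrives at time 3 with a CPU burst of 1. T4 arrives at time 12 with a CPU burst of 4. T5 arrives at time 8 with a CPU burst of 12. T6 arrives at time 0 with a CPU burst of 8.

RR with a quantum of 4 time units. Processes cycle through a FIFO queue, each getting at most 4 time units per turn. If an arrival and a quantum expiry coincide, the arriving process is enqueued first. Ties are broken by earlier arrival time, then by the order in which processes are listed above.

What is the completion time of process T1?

Schedule: | T6 0-4 | T2 4-8 | T3 8-9 | T6 9-13 | T5 13-17 | T2 17-20 | T1 20-24 | T4 24-28 | T5 28-32 | T1 32-36 | T5 36-40 | T1 40-41 |
Completion: T1=41  T2=20  T3=9  T4=28  T5=40  T6=13
Turnaround (C−A): T1=32  T2=18  T3=6  T4=16  T5=32  T6=13

41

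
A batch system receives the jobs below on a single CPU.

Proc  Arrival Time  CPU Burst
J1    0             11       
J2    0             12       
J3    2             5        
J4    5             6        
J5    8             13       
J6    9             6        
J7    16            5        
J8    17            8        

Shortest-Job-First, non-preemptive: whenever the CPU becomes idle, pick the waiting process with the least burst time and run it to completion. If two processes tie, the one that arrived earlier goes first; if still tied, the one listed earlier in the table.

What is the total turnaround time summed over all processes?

Timeline: | J1 0-11 | J3 11-16 | J7 16-21 | J4 21-27 | J6 27-33 | J8 33-41 | J2 41-53 | J5 53-66 |
Completion: J1=11  J2=53  J3=16  J4=27  J5=66  J6=33  J7=21  J8=41
Turnaround = completion − arrival: J1=11, J2=53, J3=14, J4=22, J5=58, J6=24, J7=5, J8=24
Total turnaround = 11 + 53 + 14 + 22 + 58 + 24 + 5 + 24 = 211

211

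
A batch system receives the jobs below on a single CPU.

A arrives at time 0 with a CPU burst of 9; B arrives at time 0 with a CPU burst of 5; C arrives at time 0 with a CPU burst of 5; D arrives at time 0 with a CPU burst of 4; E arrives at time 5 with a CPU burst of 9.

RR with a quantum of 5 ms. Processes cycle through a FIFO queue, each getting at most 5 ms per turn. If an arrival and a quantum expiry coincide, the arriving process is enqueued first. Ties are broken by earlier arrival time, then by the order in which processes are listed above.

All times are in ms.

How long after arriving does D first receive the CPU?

15

Schedule: | A 0-5 | B 5-10 | C 10-15 | D 15-19 | E 19-24 | A 24-28 | E 28-32 |
Completion: A=28  B=10  C=15  D=19  E=32
Turnaround (C−A): A=28  B=10  C=15  D=19  E=27
Response(D) = first start − arrival = 15 − 0 = 15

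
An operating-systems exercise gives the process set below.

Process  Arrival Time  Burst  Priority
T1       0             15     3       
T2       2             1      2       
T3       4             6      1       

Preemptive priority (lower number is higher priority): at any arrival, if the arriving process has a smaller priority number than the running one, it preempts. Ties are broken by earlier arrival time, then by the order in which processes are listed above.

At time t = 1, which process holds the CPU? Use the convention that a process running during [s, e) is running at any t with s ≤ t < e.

Schedule: | T1 0-2 | T2 2-3 | T1 3-4 | T3 4-10 | T1 10-22 |
Completion: T1=22  T2=3  T3=10
Turnaround (C−A): T1=22  T2=1  T3=6

T1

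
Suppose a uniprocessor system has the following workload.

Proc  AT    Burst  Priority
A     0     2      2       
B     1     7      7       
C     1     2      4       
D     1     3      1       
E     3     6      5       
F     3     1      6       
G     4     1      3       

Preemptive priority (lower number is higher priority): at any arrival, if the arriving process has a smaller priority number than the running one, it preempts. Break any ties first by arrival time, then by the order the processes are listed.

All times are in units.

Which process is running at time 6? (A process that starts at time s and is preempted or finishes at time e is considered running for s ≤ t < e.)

C

Schedule: | A 0-1 | D 1-4 | A 4-5 | G 5-6 | C 6-8 | E 8-14 | F 14-15 | B 15-22 |
Completion: A=5  B=22  C=8  D=4  E=14  F=15  G=6
Turnaround (C−A): A=5  B=21  C=7  D=3  E=11  F=12  G=2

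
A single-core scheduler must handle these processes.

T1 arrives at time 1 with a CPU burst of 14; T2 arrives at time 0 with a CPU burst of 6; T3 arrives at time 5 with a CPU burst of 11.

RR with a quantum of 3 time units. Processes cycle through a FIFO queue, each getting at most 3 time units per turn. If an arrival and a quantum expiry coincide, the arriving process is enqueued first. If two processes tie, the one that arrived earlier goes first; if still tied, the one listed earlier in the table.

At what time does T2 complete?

Timeline: | T2 0-3 | T1 3-6 | T2 6-9 | T3 9-12 | T1 12-15 | T3 15-18 | T1 18-21 | T3 21-24 | T1 24-27 | T3 27-29 | T1 29-31 |
Completion: T1=31  T2=9  T3=29
Turnaround (C−A): T1=30  T2=9  T3=24

9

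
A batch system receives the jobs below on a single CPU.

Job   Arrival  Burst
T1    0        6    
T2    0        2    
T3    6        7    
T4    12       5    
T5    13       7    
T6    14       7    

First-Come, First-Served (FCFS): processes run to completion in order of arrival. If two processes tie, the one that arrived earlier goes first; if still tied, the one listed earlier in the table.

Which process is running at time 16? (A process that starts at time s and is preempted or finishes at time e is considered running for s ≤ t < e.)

Timeline: | T1 0-6 | T2 6-8 | T3 8-15 | T4 15-20 | T5 20-27 | T6 27-34 |
Completion: T1=6  T2=8  T3=15  T4=20  T5=27  T6=34
Turnaround (C−A): T1=6  T2=8  T3=9  T4=8  T5=14  T6=20

T4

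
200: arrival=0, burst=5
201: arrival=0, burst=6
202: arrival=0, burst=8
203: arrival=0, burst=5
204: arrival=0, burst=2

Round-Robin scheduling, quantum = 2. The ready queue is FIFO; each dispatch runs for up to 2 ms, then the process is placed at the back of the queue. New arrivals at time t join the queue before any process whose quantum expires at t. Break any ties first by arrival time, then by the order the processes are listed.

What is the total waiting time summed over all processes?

74

Timeline: | 200 0-2 | 201 2-4 | 202 4-6 | 203 6-8 | 204 8-10 | 200 10-12 | 201 12-14 | 202 14-16 | 203 16-18 | 200 18-19 | 201 19-21 | 202 21-23 | 203 23-24 | 202 24-26 |
Completion: 200=19  201=21  202=26  203=24  204=10
Turnaround (C−A): 200=19  201=21  202=26  203=24  204=10
Waiting = turnaround − burst: 200=14, 201=15, 202=18, 203=19, 204=8
Total waiting = 14 + 15 + 18 + 19 + 8 = 74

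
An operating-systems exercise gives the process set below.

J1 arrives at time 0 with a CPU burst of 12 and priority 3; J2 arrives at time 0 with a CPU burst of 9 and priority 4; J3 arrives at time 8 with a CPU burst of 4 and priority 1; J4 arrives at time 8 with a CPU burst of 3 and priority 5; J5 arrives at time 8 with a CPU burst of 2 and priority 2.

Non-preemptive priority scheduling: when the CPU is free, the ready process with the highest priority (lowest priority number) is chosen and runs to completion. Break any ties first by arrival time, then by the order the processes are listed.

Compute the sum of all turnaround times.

Schedule: | J1 0-12 | J3 12-16 | J5 16-18 | J2 18-27 | J4 27-30 |
Completion: J1=12  J2=27  J3=16  J4=30  J5=18
Turnaround (C−A): J1=12  J2=27  J3=8  J4=22  J5=10
Turnaround = completion − arrival: J1=12, J2=27, J3=8, J4=22, J5=10
Total turnaround = 12 + 27 + 8 + 22 + 10 = 79

79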